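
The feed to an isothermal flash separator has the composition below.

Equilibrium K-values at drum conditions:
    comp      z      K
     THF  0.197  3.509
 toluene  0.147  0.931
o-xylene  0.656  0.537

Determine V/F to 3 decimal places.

V/F = 0.179

Newton iteration, V/F⁰ = 0.32:
  V/F = 0.320: g = -0.0928, g' = -0.576 → V/F = 0.159
  V/F = 0.159: g = 0.0152, g' = -0.798 → V/F = 0.178
  V/F = 0.178: g = 0.0004, g' = -0.760 → V/F = 0.179
Converged at V/F = 0.179.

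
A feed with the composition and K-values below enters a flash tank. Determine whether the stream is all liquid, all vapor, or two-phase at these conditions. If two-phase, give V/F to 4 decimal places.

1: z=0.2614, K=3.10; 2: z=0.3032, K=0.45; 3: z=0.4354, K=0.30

two-phase, V/F = 0.0575

ΣzᵢKᵢ = 1.0774; Σzᵢ/Kᵢ = 2.2094.
Both exceed 1, so a two-phase solution exists.
Rachford–Rice: g(ψ) = Σ zᵢ(Kᵢ−1)/(1+ψ(Kᵢ−1)) = 0.
Newton iteration, ψ⁰ = 0.5:
  ψ = 0.5000: g = -0.43113, g' = -0.9538 → ψ = 0.0480
  ψ = 0.0480: g = 0.01206, g' = -1.2766 → ψ = 0.0574
  ψ = 0.0574: g = 0.00014, g' = -1.2474 → ψ = 0.0575
Converged at ψ = 0.0575.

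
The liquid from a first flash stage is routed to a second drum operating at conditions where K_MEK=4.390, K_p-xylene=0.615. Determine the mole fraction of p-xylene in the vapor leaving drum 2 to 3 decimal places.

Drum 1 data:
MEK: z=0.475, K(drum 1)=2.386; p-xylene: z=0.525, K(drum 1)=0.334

y_p-xylene (drum 2) = 0.552

Drum 1:
Let ψ₁ = V/F and solve Σ zᵢ(Kᵢ−1)/(1+ψ₁(Kᵢ−1)) = 0.
Check two-phase: ΣzᵢKᵢ = 1.309 > 1 and Σzᵢ/Kᵢ = 1.771 > 1, so g(0) = 0.309 > 0 and g(1) = -0.771 < 0.
Binary case is linear: z₁(K₁−1)(1+ψ₁(K₂−1)) + z₂(K₂−1)(1+ψ₁(K₁−1)) = 0
⇒ ψ₁ = [z₁(K₁−1)+z₂(K₂−1)] / [−(K₁−1)(K₂−1)] = 0.3087/0.9231 = 0.334
Drum-1 compositions:
  MEK: x = 0.325, y = 0.774
  p-xylene: x = 0.675, y = 0.226
Drum-2 feed = drum-1 liquid: z₂ = (0.3246, 0.6754).
Drum 2:
Material balance + equilibrium reduce to Σ zᵢ(Kᵢ−1)/(1+ψ₂(Kᵢ−1)) = 0.
Feasibility: ΣzᵢKᵢ = 1.840, Σzᵢ/Kᵢ = 1.172 — both > 1, two phases present.
Binary case is linear: z₁(K₁−1)(1+ψ₂(K₂−1)) + z₂(K₂−1)(1+ψ₂(K₁−1)) = 0
⇒ ψ₂ = [z₁(K₁−1)+z₂(K₂−1)] / [−(K₁−1)(K₂−1)] = 0.8402/1.3051 = 0.644
  MEK: x = 0.102, y = 0.448
  p-xylene: x = 0.898, y = 0.552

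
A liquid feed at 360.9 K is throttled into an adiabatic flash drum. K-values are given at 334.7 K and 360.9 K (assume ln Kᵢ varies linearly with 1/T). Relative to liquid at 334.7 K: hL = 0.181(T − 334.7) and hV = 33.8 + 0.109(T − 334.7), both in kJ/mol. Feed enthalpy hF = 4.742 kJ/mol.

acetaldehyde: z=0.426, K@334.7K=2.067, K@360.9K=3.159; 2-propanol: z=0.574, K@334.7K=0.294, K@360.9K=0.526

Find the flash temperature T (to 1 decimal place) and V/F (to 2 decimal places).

Adiabatic flash: solve Rachford–Rice at each trial T, then check hF = ψ·hV(T) + (1−ψ)·hL(T).
  T = 334.7 K: K = (2.067, 0.294), RR gives ψ = 0.065, H_out = 2.212 kJ/mol
  T = 360.9 K: K = (3.159, 0.526), RR gives ψ = 0.633, H_out = 24.939 kJ/mol
  T = 347.8 K: K = (2.576, 0.398), RR gives ψ = 0.343, H_out = 13.637 kJ/mol
  T = 341.2 K: K = (2.310, 0.342), RR gives ψ = 0.210, H_out = 8.171 kJ/mol
  T = 337.9 K: K = (2.185, 0.317), RR gives ψ = 0.139, H_out = 5.256 kJ/mol
  T = 336.3 K: K = (2.125, 0.305), RR gives ψ = 0.103, H_out = 3.767 kJ/mol
Linear interpolation between T = 336.3 (H_out = 3.767) and T = 337.9 (H_out = 5.256) on hF = 4.742 gives T ≈ 337.3 K, at which ψ = 0.13.

T = 337.3 K, V/F = 0.13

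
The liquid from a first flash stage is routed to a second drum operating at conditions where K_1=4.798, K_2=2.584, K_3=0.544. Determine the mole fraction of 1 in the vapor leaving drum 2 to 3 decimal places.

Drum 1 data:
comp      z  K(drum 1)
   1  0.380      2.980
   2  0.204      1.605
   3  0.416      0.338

Drum 1:
Material balance + equilibrium reduce to Σ zᵢ(Kᵢ−1)/(1+ψ₁(Kᵢ−1)) = 0.
Check two-phase: ΣzᵢKᵢ = 1.600 > 1 and Σzᵢ/Kᵢ = 1.485 > 1, so g(0) = 0.600 > 0 and g(1) = -0.485 < 0.
Newton–Raphson from ψ₁ = 0.47:
  ψ₁ = 0.470: g = 0.0860, g' = -0.829 → ψ₁ = 0.574
Converged at ψ₁ = 0.574.
Drum-1 compositions:
  1: x = 0.178, y = 0.530
  2: x = 0.151, y = 0.243
  3: x = 0.671, y = 0.227
Drum-2 feed = drum-1 liquid: z₂ = (0.1779, 0.1514, 0.6706).
Drum 2:
Let ψ₂ = V/F and solve Σ zᵢ(Kᵢ−1)/(1+ψ₂(Kᵢ−1)) = 0.
Feasibility: ΣzᵢKᵢ = 1.610, Σzᵢ/Kᵢ = 1.328 — both > 1, two phases present.
Newton–Raphson from ψ₂ = 0.5:
  ψ₂ = 0.500: g = -0.0291, g' = -0.658 → ψ₂ = 0.456
  ψ₂ = 0.456: g = 0.0008, g' = -0.695 → ψ₂ = 0.457
Converged at ψ₂ = 0.457.
  1: x = 0.065, y = 0.312
  2: x = 0.088, y = 0.227
  3: x = 0.847, y = 0.461

y_1 (drum 2) = 0.312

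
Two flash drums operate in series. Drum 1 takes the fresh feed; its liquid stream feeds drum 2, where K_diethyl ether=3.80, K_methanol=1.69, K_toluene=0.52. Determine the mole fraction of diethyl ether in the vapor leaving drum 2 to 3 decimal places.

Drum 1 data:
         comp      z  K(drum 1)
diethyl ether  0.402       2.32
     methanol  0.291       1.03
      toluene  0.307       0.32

y_diethyl ether (drum 2) = 0.298

Drum 1:
Let ψ₁ = V/F and solve Σ zᵢ(Kᵢ−1)/(1+ψ₁(Kᵢ−1)) = 0.
Check two-phase: ΣzᵢKᵢ = 1.331 > 1 and Σzᵢ/Kᵢ = 1.415 > 1, so g(0) = 0.331 > 0 and g(1) = -0.415 < 0.
Iterate (Newton) starting at ψ₁ = 0.34:
  ψ₁ = 0.340: g = 0.1034, g' = -0.574 → ψ₁ = 0.520
  ψ₁ = 0.520: g = 0.0003, g' = -0.586 → ψ₁ = 0.521
Converged at ψ₁ = 0.521.
Drum-1 compositions:
  diethyl ether: x = 0.238, y = 0.553
  methanol: x = 0.287, y = 0.295
  toluene: x = 0.475, y = 0.152
Drum-2 feed = drum-1 liquid: z₂ = (0.2383, 0.2865, 0.4752).
Drum 2:
Let ψ₂ = V/F and solve Σ zᵢ(Kᵢ−1)/(1+ψ₂(Kᵢ−1)) = 0.
Check two-phase: ΣzᵢKᵢ = 1.637 > 1 and Σzᵢ/Kᵢ = 1.146 > 1, so g(0) = 0.637 > 0 and g(1) = -0.146 < 0.
Newton–Raphson from ψ₂ = 0.53:
  ψ₂ = 0.530: g = 0.1074, g' = -0.573 → ψ₂ = 0.718
  ψ₂ = 0.718: g = 0.0060, g' = -0.522 → ψ₂ = 0.729
Converged at ψ₂ = 0.729.
  diethyl ether: x = 0.078, y = 0.298
  methanol: x = 0.191, y = 0.322
  toluene: x = 0.731, y = 0.380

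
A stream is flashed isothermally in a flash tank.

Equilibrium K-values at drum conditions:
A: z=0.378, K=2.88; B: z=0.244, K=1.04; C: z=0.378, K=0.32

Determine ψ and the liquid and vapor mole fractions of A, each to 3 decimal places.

ψ = 0.482, x_A = 0.198, y_A = 0.571

Material balance + equilibrium reduce to Σ zᵢ(Kᵢ−1)/(1+ψ(Kᵢ−1)) = 0.
Check two-phase: ΣzᵢKᵢ = 1.463 > 1 and Σzᵢ/Kᵢ = 1.547 > 1, so g(0) = 0.463 > 0 and g(1) = -0.547 < 0.
Newton–Raphson from ψ = 0.5:
  ψ = 0.500: g = -0.0136, g' = -0.757 → ψ = 0.482
Converged at ψ = 0.482.
Compositions from xᵢ = zᵢ/(1+ψ(Kᵢ−1)), yᵢ = Kᵢxᵢ:
  A: x = 0.198, y = 0.571
  B: x = 0.239, y = 0.249
  C: x = 0.562, y = 0.180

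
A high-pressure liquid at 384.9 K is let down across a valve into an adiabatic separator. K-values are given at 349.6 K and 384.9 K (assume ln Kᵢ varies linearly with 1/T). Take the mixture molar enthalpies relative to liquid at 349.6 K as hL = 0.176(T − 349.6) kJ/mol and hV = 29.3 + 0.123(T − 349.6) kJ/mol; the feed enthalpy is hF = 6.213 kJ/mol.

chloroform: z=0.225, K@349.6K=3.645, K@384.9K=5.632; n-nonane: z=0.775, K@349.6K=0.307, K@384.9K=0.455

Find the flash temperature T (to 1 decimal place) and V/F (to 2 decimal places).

T = 364.3 K, V/F = 0.13

Adiabatic flash: solve Rachford–Rice at each trial T, then check hF = ψ·hV(T) + (1−ψ)·hL(T).
  T = 349.6 K: K = (3.645, 0.307), RR gives ψ = 0.032, H_out = 0.928 kJ/mol
  T = 384.9 K: K = (5.632, 0.455), RR gives ψ = 0.246, H_out = 12.947 kJ/mol
  T = 367.2 K: K = (4.576, 0.377), RR gives ψ = 0.144, H_out = 7.196 kJ/mol
  T = 358.4 K: K = (4.095, 0.341), RR gives ψ = 0.091, H_out = 4.176 kJ/mol
  T = 362.8 K: K = (4.332, 0.359), RR gives ψ = 0.118, H_out = 5.707 kJ/mol
  T = 365.0 K: K = (4.453, 0.368), RR gives ψ = 0.132, H_out = 6.456 kJ/mol
Linear interpolation between T = 362.8 (H_out = 5.707) and T = 365.0 (H_out = 6.456) on hF = 6.213 gives T ≈ 364.3 K, at which ψ = 0.13.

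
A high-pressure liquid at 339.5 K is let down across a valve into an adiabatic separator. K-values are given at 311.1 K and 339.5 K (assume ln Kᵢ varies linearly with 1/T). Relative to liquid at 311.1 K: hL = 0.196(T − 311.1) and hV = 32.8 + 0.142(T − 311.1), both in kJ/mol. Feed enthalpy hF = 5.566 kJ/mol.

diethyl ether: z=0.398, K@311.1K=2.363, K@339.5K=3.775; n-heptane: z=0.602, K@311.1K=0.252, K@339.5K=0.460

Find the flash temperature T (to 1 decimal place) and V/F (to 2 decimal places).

T = 314.6 K, V/F = 0.15

Adiabatic flash: solve Rachford–Rice at each trial T, then check hF = ψ·hV(T) + (1−ψ)·hL(T).
  T = 311.1 K: K = (2.363, 0.252), RR gives ψ = 0.090, H_out = 2.966 kJ/mol
  T = 339.5 K: K = (3.775, 0.460), RR gives ψ = 0.520, H_out = 21.828 kJ/mol
  T = 325.3 K: K = (3.017, 0.345), RR gives ψ = 0.309, H_out = 12.688 kJ/mol
  T = 318.2 K: K = (2.678, 0.296), RR gives ψ = 0.206, H_out = 8.082 kJ/mol
  T = 314.6 K: K = (2.515, 0.273), RR gives ψ = 0.150, H_out = 5.580 kJ/mol
  T = 312.9 K: K = (2.440, 0.263), RR gives ψ = 0.122, H_out = 4.337 kJ/mol
Linear interpolation between T = 312.9 (H_out = 4.337) and T = 314.6 (H_out = 5.580) on hF = 5.566 gives T ≈ 314.6 K, at which ψ = 0.15.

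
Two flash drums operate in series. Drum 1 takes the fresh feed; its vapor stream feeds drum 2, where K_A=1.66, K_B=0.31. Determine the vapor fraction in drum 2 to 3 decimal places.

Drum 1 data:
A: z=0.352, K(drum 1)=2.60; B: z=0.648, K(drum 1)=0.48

V/F (drum 2) = 0.375

Drum 1:
Material balance + equilibrium reduce to Σ zᵢ(Kᵢ−1)/(1+ψ₁(Kᵢ−1)) = 0.
Feasibility: ΣzᵢKᵢ = 1.226, Σzᵢ/Kᵢ = 1.485 — both > 1, two phases present.
Binary case is linear: z₁(K₁−1)(1+ψ₁(K₂−1)) + z₂(K₂−1)(1+ψ₁(K₁−1)) = 0
⇒ ψ₁ = [z₁(K₁−1)+z₂(K₂−1)] / [−(K₁−1)(K₂−1)] = 0.2262/0.8320 = 0.272
Drum-1 compositions:
  A: x = 0.245, y = 0.638
  B: x = 0.755, y = 0.362
Drum-2 feed = drum-1 vapor: z₂ = (0.6377, 0.3623).
Drum 2:
Material balance + equilibrium reduce to Σ zᵢ(Kᵢ−1)/(1+ψ₂(Kᵢ−1)) = 0.
Feasibility: ΣzᵢKᵢ = 1.171, Σzᵢ/Kᵢ = 1.553 — both > 1, two phases present.
Binary case is linear: z₁(K₁−1)(1+ψ₂(K₂−1)) + z₂(K₂−1)(1+ψ₂(K₁−1)) = 0
⇒ ψ₂ = [z₁(K₁−1)+z₂(K₂−1)] / [−(K₁−1)(K₂−1)] = 0.1709/0.4554 = 0.375
  A: x = 0.511, y = 0.848
  B: x = 0.489, y = 0.152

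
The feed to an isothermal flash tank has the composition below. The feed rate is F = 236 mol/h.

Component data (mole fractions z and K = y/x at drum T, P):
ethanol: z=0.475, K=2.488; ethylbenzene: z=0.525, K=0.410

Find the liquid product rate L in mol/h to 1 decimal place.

Material balance + equilibrium reduce to Σ zᵢ(Kᵢ−1)/(1+ψ(Kᵢ−1)) = 0.
Check two-phase: ΣzᵢKᵢ = 1.397 > 1 and Σzᵢ/Kᵢ = 1.471 > 1, so g(0) = 0.397 > 0 and g(1) = -0.471 < 0.
Binary case is linear: z₁(K₁−1)(1+ψ(K₂−1)) + z₂(K₂−1)(1+ψ(K₁−1)) = 0
⇒ ψ = [z₁(K₁−1)+z₂(K₂−1)] / [−(K₁−1)(K₂−1)] = 0.3970/0.8779 = 0.452
Then V = ψ·F = 0.4523·236 = 106.7 mol/h and L = F − V = 129.3 mol/h.

L = 129.3 mol/h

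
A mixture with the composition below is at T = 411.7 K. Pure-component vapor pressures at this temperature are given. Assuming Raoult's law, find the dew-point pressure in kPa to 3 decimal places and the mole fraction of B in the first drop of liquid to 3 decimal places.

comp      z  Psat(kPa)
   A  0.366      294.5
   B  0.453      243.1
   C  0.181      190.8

Pdew = 246.618 kPa, x_B = 0.460

At the dew point ψ → 1, so Σzᵢ/Kᵢ = 1 with Kᵢ = Pᵢˢᵃᵗ/P ⇒ 1/P = Σzᵢ/Pᵢˢᵃᵗ.
1/P = 0.366/294.5 + 0.453/243.1 + 0.181/190.8 = 0.004055 ⇒ P = 246.618 kPa
xᵢ = zᵢP/Pᵢˢᵃᵗ ⇒ x_B = 0.453·246.618/243.1 = 0.460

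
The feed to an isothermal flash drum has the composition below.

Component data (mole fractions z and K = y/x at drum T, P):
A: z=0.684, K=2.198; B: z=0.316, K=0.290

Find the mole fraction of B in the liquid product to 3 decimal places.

Material balance + equilibrium reduce to Σ zᵢ(Kᵢ−1)/(1+V/F(Kᵢ−1)) = 0.
Feasibility: ΣzᵢKᵢ = 1.595, Σzᵢ/Kᵢ = 1.401 — both > 1, two phases present.
Binary case is linear: z₁(K₁−1)(1+V/F(K₂−1)) + z₂(K₂−1)(1+V/F(K₁−1)) = 0
⇒ V/F = [z₁(K₁−1)+z₂(K₂−1)] / [−(K₁−1)(K₂−1)] = 0.5951/0.8506 = 0.700
Compositions from xᵢ = zᵢ/(1+V/F(Kᵢ−1)), yᵢ = Kᵢxᵢ:
  A: x = 0.372, y = 0.818
  B: x = 0.628, y = 0.182

x_B = 0.628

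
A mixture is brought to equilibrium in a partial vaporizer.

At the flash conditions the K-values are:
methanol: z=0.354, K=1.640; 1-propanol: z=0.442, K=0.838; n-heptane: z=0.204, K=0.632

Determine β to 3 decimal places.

Rachford–Rice: g(β) = Σ zᵢ(Kᵢ−1)/(1+β(Kᵢ−1)) = 0.
Check two-phase: ΣzᵢKᵢ = 1.080 > 1 and Σzᵢ/Kᵢ = 1.066 > 1, so g(0) = 0.080 > 0 and g(1) = -0.066 < 0.
Iterate (Newton) starting at β = 0.48:
  β = 0.480: g = 0.0045, g' = -0.139 → β = 0.512
Converged at β = 0.512.

β = 0.512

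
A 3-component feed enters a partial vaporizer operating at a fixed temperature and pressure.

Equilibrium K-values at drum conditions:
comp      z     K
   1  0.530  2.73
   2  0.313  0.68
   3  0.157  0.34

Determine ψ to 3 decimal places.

ψ = 0.846

Rachford–Rice: g(ψ) = Σ zᵢ(Kᵢ−1)/(1+ψ(Kᵢ−1)) = 0.
Check two-phase: ΣzᵢKᵢ = 1.713 > 1 and Σzᵢ/Kᵢ = 1.116 > 1, so g(0) = 0.713 > 0 and g(1) = -0.116 < 0.
Newton–Raphson from ψ = 0.5:
  ψ = 0.500: g = 0.2177, g' = -0.654 → ψ = 0.833
  ψ = 0.833: g = 0.0089, g' = -0.663 → ψ = 0.846
Converged at ψ = 0.846.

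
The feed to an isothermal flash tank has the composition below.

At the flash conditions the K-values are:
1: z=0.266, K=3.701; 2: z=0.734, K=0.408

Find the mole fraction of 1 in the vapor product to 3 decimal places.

y_1 = 0.665

Rachford–Rice: g(V/F) = Σ zᵢ(Kᵢ−1)/(1+V/F(Kᵢ−1)) = 0.
Check two-phase: ΣzᵢKᵢ = 1.284 > 1 and Σzᵢ/Kᵢ = 1.871 > 1, so g(0) = 0.284 > 0 and g(1) = -0.871 < 0.
Newton–Raphson from V/F = 0.5:
  V/F = 0.500: g = -0.3116, g' = -0.870 → V/F = 0.142
  V/F = 0.142: g = 0.0449, g' = -1.320 → V/F = 0.176
  V/F = 0.176: g = 0.0019, g' = -1.212 → V/F = 0.178
Converged at V/F = 0.178.
Compositions from xᵢ = zᵢ/(1+V/F(Kᵢ−1)), yᵢ = Kᵢxᵢ:
  1: x = 0.180, y = 0.665
  2: x = 0.820, y = 0.335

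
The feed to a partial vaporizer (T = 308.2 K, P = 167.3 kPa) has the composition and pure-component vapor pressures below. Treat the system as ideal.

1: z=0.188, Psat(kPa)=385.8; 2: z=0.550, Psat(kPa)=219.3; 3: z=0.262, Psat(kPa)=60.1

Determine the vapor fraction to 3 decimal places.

Raoult's law: Kᵢ = Pᵢˢᵃᵗ/P = Pᵢˢᵃᵗ/167.3.
  K_1 = 385.8/167.3 = 2.30604, K_2 = 219.3/167.3 = 1.31082, K_3 = 60.1/167.3 = 0.35923
Iterate (Newton) starting at ψ = 0.53:
  ψ = 0.530: g = 0.0377, g' = -0.398 → ψ = 0.625
  ψ = 0.625: g = -0.0015, g' = -0.434 → ψ = 0.621
Converged at ψ = 0.621.

ψ = 0.621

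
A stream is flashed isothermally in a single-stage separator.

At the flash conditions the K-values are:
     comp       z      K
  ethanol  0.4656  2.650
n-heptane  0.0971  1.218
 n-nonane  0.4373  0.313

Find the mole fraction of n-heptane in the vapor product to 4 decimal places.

y_n-heptane = 0.1071

Rachford–Rice: g(V/F) = Σ zᵢ(Kᵢ−1)/(1+V/F(Kᵢ−1)) = 0.
g(0) = ΣzᵢKᵢ − 1 = 0.4890 and g(1) = 1 − Σzᵢ/Kᵢ = -0.6525, so a root lies in (0, 1).
Iterate (Newton) starting at V/F = 0.46:
  V/F = 0.4600: g = 0.01676, g' = -0.8547 → V/F = 0.4796
Converged at V/F = 0.4796.
Compositions from xᵢ = zᵢ/(1+V/F(Kᵢ−1)), yᵢ = Kᵢxᵢ:
  ethanol: x = 0.2599, y = 0.6888
  n-heptane: x = 0.0879, y = 0.1071
  n-nonane: x = 0.6522, y = 0.2041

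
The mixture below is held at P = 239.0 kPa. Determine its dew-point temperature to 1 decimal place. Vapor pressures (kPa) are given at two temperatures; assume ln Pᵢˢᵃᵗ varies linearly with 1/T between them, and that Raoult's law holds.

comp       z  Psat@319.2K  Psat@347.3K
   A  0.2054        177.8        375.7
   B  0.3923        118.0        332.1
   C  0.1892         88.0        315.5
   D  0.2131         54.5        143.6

Dew-point temperature: Σzᵢ·P/Pᵢˢᵃᵗ(T) = 1. Interpolate ln Pᵢˢᵃᵗ = aᵢ + bᵢ/T.
  T = 319.2 K: ΣzᵢP/Pᵢˢᵃᵗ = 2.5190
  T = 347.3 K: ΣzᵢP/Pᵢˢᵃᵗ = 0.9110
  T = 333.2 K: ΣzᵢP/Pᵢˢᵃᵗ = 1.4813
  T = 340.2 K: ΣzᵢP/Pᵢˢᵃᵗ = 1.1571
  T = 343.8 K: ΣzᵢP/Pᵢˢᵃᵗ = 1.0235
  T = 345.6 K: ΣzᵢP/Pᵢˢᵃᵗ = 0.9637
Interpolating between 343.8 K and 345.6 K gives T ≈ 344.5 K.

T = 344.5 K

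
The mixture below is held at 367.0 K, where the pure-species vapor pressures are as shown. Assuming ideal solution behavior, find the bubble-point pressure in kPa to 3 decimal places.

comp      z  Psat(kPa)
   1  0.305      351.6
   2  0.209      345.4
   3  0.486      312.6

Pbub = 331.350 kPa

At the bubble point ψ → 0, so ΣzᵢKᵢ = 1 with Kᵢ = Pᵢˢᵃᵗ/P ⇒ P = ΣzᵢPᵢˢᵃᵗ.
P = 0.305·351.6 + 0.209·345.4 + 0.486·312.6 = 331.350 kPa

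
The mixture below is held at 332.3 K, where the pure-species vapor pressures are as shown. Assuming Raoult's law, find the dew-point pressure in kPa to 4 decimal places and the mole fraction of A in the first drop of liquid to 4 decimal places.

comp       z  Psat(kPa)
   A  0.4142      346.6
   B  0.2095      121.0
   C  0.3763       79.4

At the dew point ψ → 1, so Σzᵢ/Kᵢ = 1 with Kᵢ = Pᵢˢᵃᵗ/P ⇒ 1/P = Σzᵢ/Pᵢˢᵃᵗ.
1/P = 0.4142/346.6 + 0.2095/121.0 + 0.3763/79.4 = 0.0076657 ⇒ P = 130.4506 kPa
xᵢ = zᵢP/Pᵢˢᵃᵗ ⇒ x_A = 0.4142·130.4506/346.6 = 0.1559

Pdew = 130.4506 kPa, x_A = 0.1559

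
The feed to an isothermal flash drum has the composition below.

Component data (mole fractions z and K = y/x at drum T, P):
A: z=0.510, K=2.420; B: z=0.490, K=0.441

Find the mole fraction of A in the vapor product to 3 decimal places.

Material balance + equilibrium reduce to Σ zᵢ(Kᵢ−1)/(1+V/F(Kᵢ−1)) = 0.
Feasibility: ΣzᵢKᵢ = 1.450, Σzᵢ/Kᵢ = 1.322 — both > 1, two phases present.
Newton–Raphson from V/F = 0.5:
  V/F = 0.500: g = 0.0433, g' = -0.647 → V/F = 0.567
Converged at V/F = 0.567.
Compositions from xᵢ = zᵢ/(1+V/F(Kᵢ−1)), yᵢ = Kᵢxᵢ:
  A: x = 0.282, y = 0.684
  B: x = 0.718, y = 0.316

y_A = 0.684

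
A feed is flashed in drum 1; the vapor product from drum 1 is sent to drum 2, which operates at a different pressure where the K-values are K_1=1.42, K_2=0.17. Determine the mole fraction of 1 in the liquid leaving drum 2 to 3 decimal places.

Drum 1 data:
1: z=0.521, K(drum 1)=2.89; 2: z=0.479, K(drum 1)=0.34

Drum 1:
Material balance + equilibrium reduce to Σ zᵢ(Kᵢ−1)/(1+ψ₁(Kᵢ−1)) = 0.
Feasibility: ΣzᵢKᵢ = 1.669, Σzᵢ/Kᵢ = 1.589 — both > 1, two phases present.
Newton iteration, ψ₁⁰ = 0.62:
  ψ₁ = 0.620: g = -0.0817, g' = -0.992 → ψ₁ = 0.538
  ψ₁ = 0.538: g = -0.0016, g' = -0.959 → ψ₁ = 0.536
Converged at ψ₁ = 0.536.
Drum-1 compositions:
  1: x = 0.259, y = 0.748
  2: x = 0.741, y = 0.252
Drum-2 feed = drum-1 vapor: z₂ = (0.7480, 0.2520).
Drum 2:
Newton iteration, ψ₂⁰ = 0.62:
  ψ₂ = 0.620: g = -0.1816, g' = -0.820 → ψ₂ = 0.398
  ψ₂ = 0.398: g = -0.0434, g' = -0.484 → ψ₂ = 0.309
  ψ₂ = 0.309: g = -0.0032, g' = -0.417 → ψ₂ = 0.301
Converged at ψ₂ = 0.301.
  1: x = 0.664, y = 0.943
  2: x = 0.336, y = 0.057

x_1 (drum 2) = 0.664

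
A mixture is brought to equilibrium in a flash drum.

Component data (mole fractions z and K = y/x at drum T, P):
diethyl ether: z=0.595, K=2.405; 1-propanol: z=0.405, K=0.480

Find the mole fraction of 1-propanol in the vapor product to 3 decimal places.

y_1-propanol = 0.350

Binary case is linear: z₁(K₁−1)(1+ψ(K₂−1)) + z₂(K₂−1)(1+ψ(K₁−1)) = 0
⇒ ψ = [z₁(K₁−1)+z₂(K₂−1)] / [−(K₁−1)(K₂−1)] = 0.6254/0.7306 = 0.856
Compositions from xᵢ = zᵢ/(1+ψ(Kᵢ−1)), yᵢ = Kᵢxᵢ:
  diethyl ether: x = 0.270, y = 0.650
  1-propanol: x = 0.730, y = 0.350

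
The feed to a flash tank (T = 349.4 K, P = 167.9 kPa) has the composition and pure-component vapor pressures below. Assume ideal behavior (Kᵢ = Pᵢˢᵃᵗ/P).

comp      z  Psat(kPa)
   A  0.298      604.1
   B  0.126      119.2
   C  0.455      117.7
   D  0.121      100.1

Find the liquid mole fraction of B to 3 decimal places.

x_B = 0.156

Raoult's law: Kᵢ = Pᵢˢᵃᵗ/P = Pᵢˢᵃᵗ/167.9.
  K_A = 604.1/167.9 = 3.59797, K_B = 119.2/167.9 = 0.70995, K_C = 117.7/167.9 = 0.70101, K_D = 100.1/167.9 = 0.59619
Iterate (Newton) starting at V/F = 0.5:
  V/F = 0.500: g = 0.0728, g' = -0.482 → V/F = 0.651
  V/F = 0.651: g = 0.0074, g' = -0.393 → V/F = 0.670
Converged at V/F = 0.670.
Compositions from xᵢ = zᵢ/(1+V/F(Kᵢ−1)), yᵢ = Kᵢxᵢ:
  A: x = 0.109, y = 0.391
  B: x = 0.156, y = 0.111
  C: x = 0.569, y = 0.399
  D: x = 0.166, y = 0.099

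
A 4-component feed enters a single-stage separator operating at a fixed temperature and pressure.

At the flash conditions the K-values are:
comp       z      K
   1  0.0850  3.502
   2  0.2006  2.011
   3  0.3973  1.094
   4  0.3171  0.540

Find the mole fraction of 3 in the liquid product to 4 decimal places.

x_3 = 0.3710

Newton–Raphson from V/F = 0.66:
  V/F = 0.6600: g = 0.02756, g' = -0.2909 → V/F = 0.7547
  V/F = 0.7547: g = 0.00010, g' = -0.2902 → V/F = 0.7551
Converged at V/F = 0.7551.
Compositions from xᵢ = zᵢ/(1+V/F(Kᵢ−1)), yᵢ = Kᵢxᵢ:
  1: x = 0.0294, y = 0.1030
  2: x = 0.1138, y = 0.2288
  3: x = 0.3710, y = 0.4058
  4: x = 0.4859, y = 0.2624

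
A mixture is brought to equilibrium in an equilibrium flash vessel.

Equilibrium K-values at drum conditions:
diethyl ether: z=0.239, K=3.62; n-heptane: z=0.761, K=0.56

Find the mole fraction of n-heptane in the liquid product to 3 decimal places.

x_n-heptane = 0.856

Binary case is linear: z₁(K₁−1)(1+V/F(K₂−1)) + z₂(K₂−1)(1+V/F(K₁−1)) = 0
⇒ V/F = [z₁(K₁−1)+z₂(K₂−1)] / [−(K₁−1)(K₂−1)] = 0.2913/1.1528 = 0.253
Compositions from xᵢ = zᵢ/(1+V/F(Kᵢ−1)), yᵢ = Kᵢxᵢ:
  diethyl ether: x = 0.144, y = 0.521
  n-heptane: x = 0.856, y = 0.479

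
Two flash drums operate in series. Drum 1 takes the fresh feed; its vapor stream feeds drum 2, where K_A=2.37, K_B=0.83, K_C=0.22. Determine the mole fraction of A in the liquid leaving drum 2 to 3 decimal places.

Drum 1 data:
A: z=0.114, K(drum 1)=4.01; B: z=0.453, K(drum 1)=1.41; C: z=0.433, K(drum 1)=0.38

x_A (drum 2) = 0.200

Drum 1:
Newton–Raphson from ψ₁ = 0.5:
  ψ₁ = 0.500: g = -0.0980, g' = -0.567 → ψ₁ = 0.327
Converged at ψ₁ = 0.327.
Drum-1 compositions:
  A: x = 0.057, y = 0.230
  B: x = 0.399, y = 0.563
  C: x = 0.543, y = 0.206
Drum-2 feed = drum-1 vapor: z₂ = (0.2304, 0.5632, 0.2064).
Drum 2:
Newton iteration, ψ₂⁰ = 0.44:
  ψ₂ = 0.440: g = -0.1516, g' = -0.478 → ψ₂ = 0.123
  ψ₂ = 0.123: g = -0.0057, g' = -0.487 → ψ₂ = 0.111
Converged at ψ₂ = 0.111.
  A: x = 0.200, y = 0.474
  B: x = 0.574, y = 0.476
  C: x = 0.226, y = 0.050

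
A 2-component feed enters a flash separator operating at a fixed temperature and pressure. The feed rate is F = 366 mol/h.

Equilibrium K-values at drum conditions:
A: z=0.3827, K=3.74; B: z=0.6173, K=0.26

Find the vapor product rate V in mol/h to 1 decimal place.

Let ψ = V/F and solve Σ zᵢ(Kᵢ−1)/(1+ψ(Kᵢ−1)) = 0.
Check two-phase: ΣzᵢKᵢ = 1.5918 > 1 and Σzᵢ/Kᵢ = 2.4766 > 1, so g(0) = 0.5918 > 0 and g(1) = -1.4766 < 0.
Binary case is linear: z₁(K₁−1)(1+ψ(K₂−1)) + z₂(K₂−1)(1+ψ(K₁−1)) = 0
⇒ ψ = [z₁(K₁−1)+z₂(K₂−1)] / [−(K₁−1)(K₂−1)] = 0.59180/2.02760 = 0.2919
Then V = ψ·F = 0.2919·366 = 106.8 mol/h and L = F − V = 259.2 mol/h.

V = 106.8 mol/h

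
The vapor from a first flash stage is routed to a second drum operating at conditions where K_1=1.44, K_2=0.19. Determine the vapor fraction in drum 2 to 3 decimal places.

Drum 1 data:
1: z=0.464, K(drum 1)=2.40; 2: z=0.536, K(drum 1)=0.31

Drum 1:
Material balance + equilibrium reduce to Σ zᵢ(Kᵢ−1)/(1+ψ₁(Kᵢ−1)) = 0.
g(0) = ΣzᵢKᵢ − 1 = 0.280 and g(1) = 1 − Σzᵢ/Kᵢ = -0.922, so a root lies in (0, 1).
Binary case is linear: z₁(K₁−1)(1+ψ₁(K₂−1)) + z₂(K₂−1)(1+ψ₁(K₁−1)) = 0
⇒ ψ₁ = [z₁(K₁−1)+z₂(K₂−1)] / [−(K₁−1)(K₂−1)] = 0.2798/0.9660 = 0.290
Drum-1 compositions:
  1: x = 0.330, y = 0.792
  2: x = 0.670, y = 0.208
Drum-2 feed = drum-1 vapor: z₂ = (0.7923, 0.2077).
Drum 2:
Material balance + equilibrium reduce to Σ zᵢ(Kᵢ−1)/(1+ψ₂(Kᵢ−1)) = 0.
g(0) = ΣzᵢKᵢ − 1 = 0.180 and g(1) = 1 − Σzᵢ/Kᵢ = -0.643, so a root lies in (0, 1).
Binary case is linear: z₁(K₁−1)(1+ψ₂(K₂−1)) + z₂(K₂−1)(1+ψ₂(K₁−1)) = 0
⇒ ψ₂ = [z₁(K₁−1)+z₂(K₂−1)] / [−(K₁−1)(K₂−1)] = 0.1804/0.3564 = 0.506
  1: x = 0.648, y = 0.933
  2: x = 0.352, y = 0.067

V/F (drum 2) = 0.506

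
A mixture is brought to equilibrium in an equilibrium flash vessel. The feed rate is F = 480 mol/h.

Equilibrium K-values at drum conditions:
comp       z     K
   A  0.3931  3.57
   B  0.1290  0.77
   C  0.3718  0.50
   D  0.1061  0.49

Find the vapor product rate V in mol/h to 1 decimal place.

V = 302.3 mol/h

Iterate (Newton) starting at ψ = 0.51:
  ψ = 0.5100: g = 0.08094, g' = -0.7129 → ψ = 0.6235
  ψ = 0.6235: g = 0.00411, g' = -0.6482 → ψ = 0.6299
Converged at ψ = 0.6299.
Then V = ψ·F = 0.6299·480 = 302.3 mol/h and L = F − V = 177.7 mol/h.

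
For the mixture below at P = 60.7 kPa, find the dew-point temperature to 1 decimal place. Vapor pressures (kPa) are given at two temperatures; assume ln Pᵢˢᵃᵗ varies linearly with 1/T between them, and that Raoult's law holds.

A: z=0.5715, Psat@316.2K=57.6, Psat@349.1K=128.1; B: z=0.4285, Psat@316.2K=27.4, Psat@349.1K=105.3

Dew-point temperature: Σzᵢ·P/Pᵢˢᵃᵗ(T) = 1. Interpolate ln Pᵢˢᵃᵗ = aᵢ + bᵢ/T.
  T = 316.2 K: ΣzᵢP/Pᵢˢᵃᵗ = 1.5515
  T = 349.1 K: ΣzᵢP/Pᵢˢᵃᵗ = 0.5178
  T = 332.6 K: ΣzᵢP/Pᵢˢᵃᵗ = 0.8658
  T = 324.4 K: ΣzᵢP/Pᵢˢᵃᵗ = 1.1476
  T = 328.5 K: ΣzᵢP/Pᵢˢᵃᵗ = 0.9944
  T = 326.4 K: ΣzᵢP/Pᵢˢᵃᵗ = 1.0695
Interpolating between 326.4 K and 328.5 K gives T ≈ 328.3 K.

T = 328.3 K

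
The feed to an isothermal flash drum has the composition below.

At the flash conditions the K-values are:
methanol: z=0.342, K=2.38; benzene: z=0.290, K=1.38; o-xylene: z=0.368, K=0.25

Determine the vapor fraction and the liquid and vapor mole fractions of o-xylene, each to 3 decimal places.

ψ = 0.408, x_o-xylene = 0.530, y_o-xylene = 0.132

Rachford–Rice: g(ψ) = Σ zᵢ(Kᵢ−1)/(1+ψ(Kᵢ−1)) = 0.
g(0) = ΣzᵢKᵢ − 1 = 0.306 and g(1) = 1 − Σzᵢ/Kᵢ = -0.826, so a root lies in (0, 1).
Newton–Raphson from ψ = 0.5:
  ψ = 0.500: g = -0.0697, g' = -0.788 → ψ = 0.411
  ψ = 0.411: g = -0.0029, g' = -0.729 → ψ = 0.408
Converged at ψ = 0.408.
Compositions from xᵢ = zᵢ/(1+ψ(Kᵢ−1)), yᵢ = Kᵢxᵢ:
  methanol: x = 0.219, y = 0.521
  benzene: x = 0.251, y = 0.347
  o-xylene: x = 0.530, y = 0.132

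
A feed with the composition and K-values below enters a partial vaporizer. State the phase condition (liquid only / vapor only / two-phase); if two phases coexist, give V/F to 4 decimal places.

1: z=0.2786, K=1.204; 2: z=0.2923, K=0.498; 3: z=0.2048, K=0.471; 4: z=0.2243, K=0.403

ΣzᵢKᵢ = 0.6679; Σzᵢ/Kᵢ = 1.8097.
Since ΣzᵢKᵢ < 1 the mixture is below its bubble point — single liquid phase.

liquid only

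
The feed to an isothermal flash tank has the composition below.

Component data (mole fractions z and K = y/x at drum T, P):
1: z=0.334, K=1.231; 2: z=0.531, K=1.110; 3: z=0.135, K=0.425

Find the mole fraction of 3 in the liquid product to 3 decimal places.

Material balance + equilibrium reduce to Σ zᵢ(Kᵢ−1)/(1+ψ(Kᵢ−1)) = 0.
Feasibility: ΣzᵢKᵢ = 1.058, Σzᵢ/Kᵢ = 1.067 — both > 1, two phases present.
Newton iteration, ψ⁰ = 0.55:
  ψ = 0.550: g = 0.0100, g' = -0.115 → ψ = 0.637
  ψ = 0.637: g = -0.0006, g' = -0.130 → ψ = 0.632
Converged at ψ = 0.632.
Compositions from xᵢ = zᵢ/(1+ψ(Kᵢ−1)), yᵢ = Kᵢxᵢ:
  1: x = 0.291, y = 0.359
  2: x = 0.496, y = 0.551
  3: x = 0.212, y = 0.090

x_3 = 0.212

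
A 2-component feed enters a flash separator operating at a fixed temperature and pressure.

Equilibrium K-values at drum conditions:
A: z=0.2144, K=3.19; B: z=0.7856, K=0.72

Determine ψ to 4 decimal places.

ψ = 0.4070

Rachford–Rice: g(ψ) = Σ zᵢ(Kᵢ−1)/(1+ψ(Kᵢ−1)) = 0.
g(0) = ΣzᵢKᵢ − 1 = 0.2496 and g(1) = 1 − Σzᵢ/Kᵢ = -0.1583, so a root lies in (0, 1).
Binary case is linear: z₁(K₁−1)(1+ψ(K₂−1)) + z₂(K₂−1)(1+ψ(K₁−1)) = 0
⇒ ψ = [z₁(K₁−1)+z₂(K₂−1)] / [−(K₁−1)(K₂−1)] = 0.24957/0.61320 = 0.4070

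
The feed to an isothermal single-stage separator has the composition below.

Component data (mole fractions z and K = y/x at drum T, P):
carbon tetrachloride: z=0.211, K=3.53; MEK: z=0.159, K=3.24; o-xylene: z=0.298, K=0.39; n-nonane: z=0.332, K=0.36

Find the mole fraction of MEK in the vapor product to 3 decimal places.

Rachford–Rice: g(ψ) = Σ zᵢ(Kᵢ−1)/(1+ψ(Kᵢ−1)) = 0.
Feasibility: ΣzᵢKᵢ = 1.496, Σzᵢ/Kᵢ = 1.795 — both > 1, two phases present.
Newton–Raphson from ψ = 0.49:
  ψ = 0.490: g = -0.1607, g' = -0.965 → ψ = 0.323
  ψ = 0.323: g = 0.0057, g' = -1.065 → ψ = 0.329
Converged at ψ = 0.329.
Compositions from xᵢ = zᵢ/(1+ψ(Kᵢ−1)), yᵢ = Kᵢxᵢ:
  carbon tetrachloride: x = 0.115, y = 0.407
  MEK: x = 0.092, y = 0.297
  o-xylene: x = 0.373, y = 0.145
  n-nonane: x = 0.420, y = 0.151

y_MEK = 0.297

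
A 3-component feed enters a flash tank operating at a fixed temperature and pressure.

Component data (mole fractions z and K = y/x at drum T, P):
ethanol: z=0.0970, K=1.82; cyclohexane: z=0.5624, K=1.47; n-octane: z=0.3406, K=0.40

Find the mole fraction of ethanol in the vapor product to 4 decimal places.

y_ethanol = 0.1298

Iterate (Newton) starting at V/F = 0.5:
  V/F = 0.5000: g = -0.02150, g' = -0.3645 → V/F = 0.4410
  V/F = 0.4410: g = -0.00053, g' = -0.3471 → V/F = 0.4395
Converged at V/F = 0.4395.
Compositions from xᵢ = zᵢ/(1+V/F(Kᵢ−1)), yᵢ = Kᵢxᵢ:
  ethanol: x = 0.0713, y = 0.1298
  cyclohexane: x = 0.4661, y = 0.6852
  n-octane: x = 0.4626, y = 0.1850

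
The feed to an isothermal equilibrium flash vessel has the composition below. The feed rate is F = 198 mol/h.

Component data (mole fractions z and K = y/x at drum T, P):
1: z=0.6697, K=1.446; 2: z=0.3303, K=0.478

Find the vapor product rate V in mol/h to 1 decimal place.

Material balance + equilibrium reduce to Σ zᵢ(Kᵢ−1)/(1+ψ(Kᵢ−1)) = 0.
Feasibility: ΣzᵢKᵢ = 1.1263, Σzᵢ/Kᵢ = 1.1541 — both > 1, two phases present.
Binary case is linear: z₁(K₁−1)(1+ψ(K₂−1)) + z₂(K₂−1)(1+ψ(K₁−1)) = 0
⇒ ψ = [z₁(K₁−1)+z₂(K₂−1)] / [−(K₁−1)(K₂−1)] = 0.12627/0.23281 = 0.5424
Then V = ψ·F = 0.5424·198 = 107.4 mol/h and L = F − V = 90.6 mol/h.

V = 107.4 mol/h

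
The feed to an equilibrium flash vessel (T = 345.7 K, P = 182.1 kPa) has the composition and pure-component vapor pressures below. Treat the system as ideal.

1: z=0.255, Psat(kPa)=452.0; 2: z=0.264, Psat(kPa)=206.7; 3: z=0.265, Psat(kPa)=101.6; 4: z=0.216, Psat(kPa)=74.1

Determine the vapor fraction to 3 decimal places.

Raoult's law: Kᵢ = Pᵢˢᵃᵗ/P = Pᵢˢᵃᵗ/182.1.
  K_1 = 452.0/182.1 = 2.48215, K_2 = 206.7/182.1 = 1.13509, K_3 = 101.6/182.1 = 0.55794, K_4 = 74.1/182.1 = 0.40692
Let ψ = V/F and solve Σ zᵢ(Kᵢ−1)/(1+ψ(Kᵢ−1)) = 0.
Check two-phase: ΣzᵢKᵢ = 1.168 > 1 and Σzᵢ/Kᵢ = 1.341 > 1, so g(0) = 0.168 > 0 and g(1) = -0.341 < 0.
Newton iteration, ψ⁰ = 0.5:
  ψ = 0.500: g = -0.0820, g' = -0.428 → ψ = 0.308
  ψ = 0.308: g = 0.0012, g' = -0.452 → ψ = 0.311
Converged at ψ = 0.311.

ψ = 0.311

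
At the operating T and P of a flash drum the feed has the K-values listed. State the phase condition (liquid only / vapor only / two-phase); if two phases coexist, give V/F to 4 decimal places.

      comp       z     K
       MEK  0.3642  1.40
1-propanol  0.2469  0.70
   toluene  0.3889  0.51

liquid only

ΣzᵢKᵢ = 0.8810; Σzᵢ/Kᵢ = 1.3754.
Since ΣzᵢKᵢ < 1 the mixture is below its bubble point — single liquid phase.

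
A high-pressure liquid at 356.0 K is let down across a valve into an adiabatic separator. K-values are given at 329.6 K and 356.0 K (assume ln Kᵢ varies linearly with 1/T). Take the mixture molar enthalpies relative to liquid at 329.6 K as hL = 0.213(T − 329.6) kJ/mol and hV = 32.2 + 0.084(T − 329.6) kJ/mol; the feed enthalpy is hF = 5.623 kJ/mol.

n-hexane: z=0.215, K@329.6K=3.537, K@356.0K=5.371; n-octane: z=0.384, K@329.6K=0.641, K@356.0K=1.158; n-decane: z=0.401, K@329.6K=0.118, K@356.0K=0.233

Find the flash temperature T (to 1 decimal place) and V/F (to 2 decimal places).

Adiabatic flash: solve Rachford–Rice at each trial T, then check hF = ψ·hV(T) + (1−ψ)·hL(T).
  T = 329.6 K: K = (3.537, 0.641, 0.118), RR gives ψ = 0.033, H_out = 1.053 kJ/mol
  T = 356.0 K: K = (5.371, 1.158, 0.233), RR gives ψ = 0.358, H_out = 15.927 kJ/mol
  T = 342.8 K: K = (4.394, 0.871, 0.168), RR gives ψ = 0.188, H_out = 8.530 kJ/mol
  T = 336.2 K: K = (3.951, 0.750, 0.141), RR gives ψ = 0.110, H_out = 4.850 kJ/mol
  T = 339.5 K: K = (4.168, 0.809, 0.154), RR gives ψ = 0.148, H_out = 6.697 kJ/mol
  T = 337.9 K: K = (4.062, 0.780, 0.148), RR gives ψ = 0.130, H_out = 5.804 kJ/mol
Linear interpolation between T = 336.2 (H_out = 4.850) and T = 337.9 (H_out = 5.804) on hF = 5.623 gives T ≈ 337.6 K, at which ψ = 0.13.

T = 337.6 K, V/F = 0.13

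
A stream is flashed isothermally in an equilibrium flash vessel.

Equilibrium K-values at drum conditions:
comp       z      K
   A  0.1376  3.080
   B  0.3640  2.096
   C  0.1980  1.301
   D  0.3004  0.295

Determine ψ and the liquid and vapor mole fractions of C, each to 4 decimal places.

ψ = 0.6673, x_C = 0.1649, y_C = 0.2145

Rachford–Rice: g(ψ) = Σ zᵢ(Kᵢ−1)/(1+ψ(Kᵢ−1)) = 0.
Feasibility: ΣzᵢKᵢ = 1.5330, Σzᵢ/Kᵢ = 1.3888 — both > 1, two phases present.
Newton iteration, ψ⁰ = 0.35:
  ψ = 0.3500: g = 0.22673, g' = -0.7056 → ψ = 0.6713
  ψ = 0.6713: g = -0.00323, g' = -0.7994 → ψ = 0.6673
Converged at ψ = 0.6673.
Compositions from xᵢ = zᵢ/(1+ψ(Kᵢ−1)), yᵢ = Kᵢxᵢ:
  A: x = 0.0576, y = 0.1775
  B: x = 0.2102, y = 0.4407
  C: x = 0.1649, y = 0.2145
  D: x = 0.5673, y = 0.1673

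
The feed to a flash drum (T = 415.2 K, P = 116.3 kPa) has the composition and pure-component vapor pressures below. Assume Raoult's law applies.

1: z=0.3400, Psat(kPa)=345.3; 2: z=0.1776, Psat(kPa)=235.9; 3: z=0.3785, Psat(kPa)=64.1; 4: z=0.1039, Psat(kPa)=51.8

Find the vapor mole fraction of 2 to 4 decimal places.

Raoult's law: Kᵢ = Pᵢˢᵃᵗ/P = Pᵢˢᵃᵗ/116.3.
  K_1 = 345.3/116.3 = 2.969046, K_2 = 235.9/116.3 = 2.028375, K_3 = 64.1/116.3 = 0.551161, K_4 = 51.8/116.3 = 0.445400
Let β = V/F and solve Σ zᵢ(Kᵢ−1)/(1+β(Kᵢ−1)) = 0.
Check two-phase: ΣzᵢKᵢ = 1.6246 > 1 and Σzᵢ/Kᵢ = 1.1221 > 1, so g(0) = 0.6246 > 0 and g(1) = -0.1221 < 0.
Newton iteration, β⁰ = 0.5:
  β = 0.5000: g = 0.15919, g' = -0.6046 → β = 0.7633
  β = 0.7633: g = 0.01145, g' = -0.5419 → β = 0.7844
Converged at β = 0.7844.
Compositions from xᵢ = zᵢ/(1+β(Kᵢ−1)), yᵢ = Kᵢxᵢ:
  1: x = 0.1336, y = 0.3967
  2: x = 0.0983, y = 0.1994
  3: x = 0.5842, y = 0.3220
  4: x = 0.1839, y = 0.0819

y_2 = 0.1994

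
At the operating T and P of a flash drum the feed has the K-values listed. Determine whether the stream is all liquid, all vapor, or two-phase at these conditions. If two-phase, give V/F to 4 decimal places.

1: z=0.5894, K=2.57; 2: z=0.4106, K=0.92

all vapor

ΣzᵢKᵢ = 1.8925; Σzᵢ/Kᵢ = 0.6756.
Since Σzᵢ/Kᵢ < 1 the mixture is above its dew point — single vapor phase.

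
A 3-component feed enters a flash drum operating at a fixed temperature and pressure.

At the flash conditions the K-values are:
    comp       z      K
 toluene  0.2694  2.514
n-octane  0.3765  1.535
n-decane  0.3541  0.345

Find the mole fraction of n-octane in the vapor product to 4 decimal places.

Material balance + equilibrium reduce to Σ zᵢ(Kᵢ−1)/(1+ψ(Kᵢ−1)) = 0.
Feasibility: ΣzᵢKᵢ = 1.3774, Σzᵢ/Kᵢ = 1.3788 — both > 1, two phases present.
Newton iteration, ψ⁰ = 0.5:
  ψ = 0.5000: g = 0.04617, g' = -0.6030 → ψ = 0.5766
  ψ = 0.5766: g = -0.00096, g' = -0.6312 → ψ = 0.5750
Converged at ψ = 0.5750.
Compositions from xᵢ = zᵢ/(1+ψ(Kᵢ−1)), yᵢ = Kᵢxᵢ:
  toluene: x = 0.1440, y = 0.3621
  n-octane: x = 0.2879, y = 0.4420
  n-decane: x = 0.5681, y = 0.1960

y_n-octane = 0.4420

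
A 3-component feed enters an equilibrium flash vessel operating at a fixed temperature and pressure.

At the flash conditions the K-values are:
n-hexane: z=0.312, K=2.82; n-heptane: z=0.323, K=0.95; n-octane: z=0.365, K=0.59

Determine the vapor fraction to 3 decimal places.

ψ = 0.773

Let ψ = V/F and solve Σ zᵢ(Kᵢ−1)/(1+ψ(Kᵢ−1)) = 0.
Feasibility: ΣzᵢKᵢ = 1.402, Σzᵢ/Kᵢ = 1.069 — both > 1, two phases present.
Newton–Raphson from ψ = 0.5:
  ψ = 0.500: g = 0.0925, g' = -0.381 → ψ = 0.743
  ψ = 0.743: g = 0.0095, g' = -0.315 → ψ = 0.773
Converged at ψ = 0.773.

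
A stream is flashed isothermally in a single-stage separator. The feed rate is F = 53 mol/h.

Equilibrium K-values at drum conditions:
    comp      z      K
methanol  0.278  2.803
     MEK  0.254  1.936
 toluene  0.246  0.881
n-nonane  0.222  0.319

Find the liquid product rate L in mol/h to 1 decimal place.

Newton iteration, V/F⁰ = 0.5:
  V/F = 0.500: g = 0.1652, g' = -0.594 → V/F = 0.778
  V/F = 0.778: g = -0.0077, g' = -0.701 → V/F = 0.767
Converged at V/F = 0.767.
Then V = V/F·F = 0.7670·53 = 40.7 mol/h and L = F − V = 12.3 mol/h.

L = 12.3 mol/h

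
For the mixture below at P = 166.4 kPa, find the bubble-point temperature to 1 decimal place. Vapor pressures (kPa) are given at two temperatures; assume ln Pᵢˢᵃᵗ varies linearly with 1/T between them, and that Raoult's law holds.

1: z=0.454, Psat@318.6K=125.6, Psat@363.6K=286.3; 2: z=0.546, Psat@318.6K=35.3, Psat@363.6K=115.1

Bubble-point temperature: ΣzᵢPᵢˢᵃᵗ(T) = P. Interpolate ln Pᵢˢᵃᵗ = aᵢ + bᵢ/T.
  T = 318.6 K: ΣzᵢPᵢˢᵃᵗ = 76.30 kPa
  T = 363.6 K: ΣzᵢPᵢˢᵃᵗ = 192.82 kPa
  T = 341.1 K: ΣzᵢPᵢˢᵃᵗ = 124.65 kPa
  T = 352.4 K: ΣzᵢPᵢˢᵃᵗ = 156.15 kPa
  T = 358.0 K: ΣzᵢPᵢˢᵃᵗ = 173.78 kPa
  T = 355.2 K: ΣzᵢPᵢˢᵃᵗ = 164.79 kPa
Interpolating between 355.2 K and 358.0 K gives T ≈ 355.7 K.

T = 355.7 K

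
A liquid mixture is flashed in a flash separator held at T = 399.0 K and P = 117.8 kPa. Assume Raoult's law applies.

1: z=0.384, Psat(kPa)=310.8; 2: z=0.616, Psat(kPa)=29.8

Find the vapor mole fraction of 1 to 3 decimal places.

y_1 = 0.826

Raoult's law: Kᵢ = Pᵢˢᵃᵗ/P = Pᵢˢᵃᵗ/117.8.
  K_1 = 310.8/117.8 = 2.63837, K_2 = 29.8/117.8 = 0.25297
Let ψ = V/F and solve Σ zᵢ(Kᵢ−1)/(1+ψ(Kᵢ−1)) = 0.
Check two-phase: ΣzᵢKᵢ = 1.169 > 1 and Σzᵢ/Kᵢ = 2.581 > 1, so g(0) = 0.169 > 0 and g(1) = -1.581 < 0.
Binary case is linear: z₁(K₁−1)(1+ψ(K₂−1)) + z₂(K₂−1)(1+ψ(K₁−1)) = 0
⇒ ψ = [z₁(K₁−1)+z₂(K₂−1)] / [−(K₁−1)(K₂−1)] = 0.1690/1.2239 = 0.138
Compositions from xᵢ = zᵢ/(1+ψ(Kᵢ−1)), yᵢ = Kᵢxᵢ:
  1: x = 0.313, y = 0.826
  2: x = 0.687, y = 0.174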